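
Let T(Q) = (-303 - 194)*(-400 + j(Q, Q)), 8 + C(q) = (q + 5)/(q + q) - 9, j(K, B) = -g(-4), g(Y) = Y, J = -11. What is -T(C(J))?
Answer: -196812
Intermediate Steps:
j(K, B) = 4 (j(K, B) = -1*(-4) = 4)
C(q) = -17 + (5 + q)/(2*q) (C(q) = -8 + ((q + 5)/(q + q) - 9) = -8 + ((5 + q)/((2*q)) - 9) = -8 + ((5 + q)*(1/(2*q)) - 9) = -8 + ((5 + q)/(2*q) - 9) = -8 + (-9 + (5 + q)/(2*q)) = -17 + (5 + q)/(2*q))
T(Q) = 196812 (T(Q) = (-303 - 194)*(-400 + 4) = -497*(-396) = 196812)
-T(C(J)) = -1*196812 = -196812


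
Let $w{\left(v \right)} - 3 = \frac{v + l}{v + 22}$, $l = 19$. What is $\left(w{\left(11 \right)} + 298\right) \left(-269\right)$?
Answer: $- \frac{893349}{11} \approx -81214.0$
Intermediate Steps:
$w{\left(v \right)} = 3 + \frac{19 + v}{22 + v}$ ($w{\left(v \right)} = 3 + \frac{v + 19}{v + 22} = 3 + \frac{19 + v}{22 + v}$)
$\left(w{\left(11 \right)} + 298\right) \left(-269\right) = \left(\frac{85 + 4 \cdot 11}{22 + 11} + 298\right) \left(-269\right) = \left(\frac{85 + 44}{33} + 298\right) \left(-269\right) = \left(\frac{1}{33} \cdot 129 + 298\right) \left(-269\right) = \left(\frac{43}{11} + 298\right) \left(-269\right) = \frac{3321}{11} \left(-269\right) = - \frac{893349}{11}$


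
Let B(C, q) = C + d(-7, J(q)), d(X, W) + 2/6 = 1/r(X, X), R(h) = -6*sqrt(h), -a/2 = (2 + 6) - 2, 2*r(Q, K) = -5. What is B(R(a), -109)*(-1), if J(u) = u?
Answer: 11/15 + 12*I*sqrt(3) ≈ 0.73333 + 20.785*I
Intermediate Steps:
r(Q, K) = -5/2 (r(Q, K) = (1/2)*(-5) = -5/2)
a = -12 (a = -2*((2 + 6) - 2) = -2*(8 - 2) = -2*6 = -12)
d(X, W) = -11/15 (d(X, W) = -1/3 + 1/(-5/2) = -1/3 - 2/5 = -11/15)
B(C, q) = -11/15 + C (B(C, q) = C - 11/15 = -11/15 + C)
B(R(a), -109)*(-1) = (-11/15 - 12*I*sqrt(3))*(-1) = 11/15 + 12*I*sqrt(3)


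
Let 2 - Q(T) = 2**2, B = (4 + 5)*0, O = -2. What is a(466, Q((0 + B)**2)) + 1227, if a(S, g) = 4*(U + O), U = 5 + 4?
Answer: 1255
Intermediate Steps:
B = 0 (B = 9*0 = 0)
U = 9
Q(T) = -2 (Q(T) = 2 - 1*2**2 = 2 - 1*4 = 2 - 4 = -2)
a(S, g) = 28 (a(S, g) = 4*(9 - 2) = 4*7 = 28)
a(466, Q((0 + B)**2)) + 1227 = 28 + 1227 = 1255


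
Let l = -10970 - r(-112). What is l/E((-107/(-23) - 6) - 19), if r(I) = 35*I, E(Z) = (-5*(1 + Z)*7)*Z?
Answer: 24863/48594 ≈ 0.51165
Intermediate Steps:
E(Z) = Z*(-35 - 35*Z) (E(Z) = ((-5 - 5*Z)*7)*Z = (-35 - 35*Z)*Z = Z*(-35 - 35*Z))
l = -7050 (l = -10970 - 35*(-112) = -10970 - 1*(-3920) = -10970 + 3920 = -7050)
l/E((-107/(-23) - 6) - 19) = -7050*(-1/(35*(1 + ((-107/(-23) - 6) - 19))*((-107/(-23) - 6) - 19))) = -7050*(-1/(35*(1 + ((-107*(-1/23) - 6) - 19))*((-107*(-1/23) - 6) - 19))) = -7050*(-1/(35*(1 + ((107/23 - 6) - 19))*((107/23 - 6) - 19))) = -7050*(-1/(35*(1 + (-31/23 - 19))*(-31/23 - 19))) = -7050*23/(16380*(1 - 468/23)) = -7050/((-35*(-468/23)*(-445/23))) = -7050/(-7289100/529) = -7050*(-529/7289100) = 24863/48594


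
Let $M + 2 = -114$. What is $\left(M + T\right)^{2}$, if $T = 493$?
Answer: $142129$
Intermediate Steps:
$M = -116$ ($M = -2 - 114 = -116$)
$\left(M + T\right)^{2} = \left(-116 + 493\right)^{2} = 377^{2} = 142129$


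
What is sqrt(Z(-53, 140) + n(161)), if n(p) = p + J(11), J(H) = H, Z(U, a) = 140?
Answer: 2*sqrt(78) ≈ 17.664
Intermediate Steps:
n(p) = 11 + p (n(p) = p + 11 = 11 + p)
sqrt(Z(-53, 140) + n(161)) = sqrt(140 + (11 + 161)) = sqrt(140 + 172) = sqrt(312) = 2*sqrt(78)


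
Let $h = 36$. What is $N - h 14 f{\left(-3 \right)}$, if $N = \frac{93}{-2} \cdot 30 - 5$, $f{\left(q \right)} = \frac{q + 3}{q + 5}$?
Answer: $-1400$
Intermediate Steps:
$f{\left(q \right)} = \frac{3 + q}{5 + q}$
$N = -1400$ ($N = 93 \left(- \frac{1}{2}\right) 30 - 5 = \left(- \frac{93}{2}\right) 30 - 5 = -1395 - 5 = -1400$)
$N - h 14 f{\left(-3 \right)} = -1400 - 36 \cdot 14 \frac{3 - 3}{5 - 3} = -1400 - 504 \cdot \frac{1}{2} \cdot 0 = -1400 - 504 \cdot 0 = -1400 - 0 = -1400 + 0 = -1400$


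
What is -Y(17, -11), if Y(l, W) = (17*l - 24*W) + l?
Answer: -570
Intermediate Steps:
Y(l, W) = -24*W + 18*l (Y(l, W) = (-24*W + 17*l) + l = -24*W + 18*l)
-Y(17, -11) = -(-24*(-11) + 18*17) = -(264 + 306) = -1*570 = -570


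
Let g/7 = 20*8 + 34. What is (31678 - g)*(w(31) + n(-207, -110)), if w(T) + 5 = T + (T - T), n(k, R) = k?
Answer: -5487920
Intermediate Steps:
w(T) = -5 + T (w(T) = -5 + (T + (T - T)) = -5 + (T + 0) = -5 + T)
g = 1358 (g = 7*(20*8 + 34) = 7*(160 + 34) = 7*194 = 1358)
(31678 - g)*(w(31) + n(-207, -110)) = (31678 - 1*1358)*((-5 + 31) - 207) = (31678 - 1358)*(26 - 207) = 30320*(-181) = -5487920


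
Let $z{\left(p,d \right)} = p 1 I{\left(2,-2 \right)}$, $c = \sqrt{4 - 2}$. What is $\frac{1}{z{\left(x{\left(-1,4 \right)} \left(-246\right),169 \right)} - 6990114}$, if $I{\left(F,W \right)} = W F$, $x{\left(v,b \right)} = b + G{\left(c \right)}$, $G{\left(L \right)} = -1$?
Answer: $- \frac{1}{6987162} \approx -1.4312 \cdot 10^{-7}$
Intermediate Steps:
$c = \sqrt{2} \approx 1.4142$
$x{\left(v,b \right)} = -1 + b$ ($x{\left(v,b \right)} = b - 1 = -1 + b$)
$I{\left(F,W \right)} = F W$
$z{\left(p,d \right)} = - 4 p$ ($z{\left(p,d \right)} = p 1 \cdot 2 \left(-2\right) = p \left(-4\right) = - 4 p$)
$\frac{1}{z{\left(x{\left(-1,4 \right)} \left(-246\right),169 \right)} - 6990114} = \frac{1}{- 4 \left(-1 + 4\right) \left(-246\right) - 6990114} = \frac{1}{- 4 \cdot 3 \left(-246\right) - 6990114} = \frac{1}{\left(-4\right) \left(-738\right) - 6990114} = \frac{1}{2952 - 6990114} = \frac{1}{-6987162} = - \frac{1}{6987162}$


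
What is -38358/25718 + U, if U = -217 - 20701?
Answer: -269003741/12859 ≈ -20920.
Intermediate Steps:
U = -20918
-38358/25718 + U = -38358/25718 - 20918 = -38358*1/25718 - 20918 = -19179/12859 - 20918 = -269003741/12859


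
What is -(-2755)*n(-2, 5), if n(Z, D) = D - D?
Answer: 0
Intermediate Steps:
n(Z, D) = 0
-(-2755)*n(-2, 5) = -(-2755)*0 = -551*0 = 0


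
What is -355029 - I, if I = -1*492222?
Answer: 137193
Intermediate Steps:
I = -492222
-355029 - I = -355029 - 1*(-492222) = -355029 + 492222 = 137193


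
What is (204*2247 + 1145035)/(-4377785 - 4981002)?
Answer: -1603423/9358787 ≈ -0.17133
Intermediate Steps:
(204*2247 + 1145035)/(-4377785 - 4981002) = (458388 + 1145035)/(-9358787) = 1603423*(-1/9358787) = -1603423/9358787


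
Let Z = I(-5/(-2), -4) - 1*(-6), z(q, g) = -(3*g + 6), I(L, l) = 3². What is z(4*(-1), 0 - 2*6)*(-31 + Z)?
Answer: -480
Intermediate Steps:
I(L, l) = 9
z(q, g) = -6 - 3*g (z(q, g) = -(6 + 3*g) = -6 - 3*g)
Z = 15 (Z = 9 - 1*(-6) = 9 + 6 = 15)
z(4*(-1), 0 - 2*6)*(-31 + Z) = (-6 - 3*(0 - 2*6))*(-31 + 15) = (-6 - 3*(0 - 12))*(-16) = (-6 - 3*(-12))*(-16) = (-6 + 36)*(-16) = 30*(-16) = -480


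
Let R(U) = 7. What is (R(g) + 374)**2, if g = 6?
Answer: 145161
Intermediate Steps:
(R(g) + 374)**2 = (7 + 374)**2 = 381**2 = 145161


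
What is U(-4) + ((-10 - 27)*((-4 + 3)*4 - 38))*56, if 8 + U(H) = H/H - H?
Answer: 87021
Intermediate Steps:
U(H) = -7 - H (U(H) = -8 + (H/H - H) = -8 + (1 - H) = -7 - H)
U(-4) + ((-10 - 27)*((-4 + 3)*4 - 38))*56 = (-7 - 1*(-4)) + ((-10 - 27)*((-4 + 3)*4 - 38))*56 = (-7 + 4) - 37*(-1*4 - 38)*56 = -3 - 37*(-4 - 38)*56 = -3 - 37*(-42)*56 = -3 + 1554*56 = -3 + 87024 = 87021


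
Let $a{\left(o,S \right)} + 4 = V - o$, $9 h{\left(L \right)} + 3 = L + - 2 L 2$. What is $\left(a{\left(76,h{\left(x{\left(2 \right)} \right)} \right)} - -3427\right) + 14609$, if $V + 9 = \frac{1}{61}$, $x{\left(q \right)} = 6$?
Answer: $\frac{1094768}{61} \approx 17947.0$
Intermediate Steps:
$h{\left(L \right)} = - \frac{1}{3} - \frac{L}{3}$ ($h{\left(L \right)} = - \frac{1}{3} + \frac{L + - 2 L 2}{9} = - \frac{1}{3} + \frac{L - 4 L}{9} = - \frac{1}{3} + \frac{\left(-3\right) L}{9} = - \frac{1}{3} - \frac{L}{3}$)
$V = - \frac{548}{61}$ ($V = -9 + \frac{1}{61} = - \frac{548}{61} \approx -8.9836$)
$a{\left(o,S \right)} = - \frac{792}{61} - o$ ($a{\left(o,S \right)} = -4 - \left(\frac{548}{61} + o\right) = - \frac{792}{61} - o$)
$\left(a{\left(76,h{\left(x{\left(2 \right)} \right)} \right)} - -3427\right) + 14609 = \left(\left(- \frac{792}{61} - 76\right) - -3427\right) + 14609 = \left(\left(- \frac{792}{61} - 76\right) + 3427\right) + 14609 = \left(- \frac{5428}{61} + 3427\right) + 14609 = \frac{203619}{61} + 14609 = \frac{1094768}{61}$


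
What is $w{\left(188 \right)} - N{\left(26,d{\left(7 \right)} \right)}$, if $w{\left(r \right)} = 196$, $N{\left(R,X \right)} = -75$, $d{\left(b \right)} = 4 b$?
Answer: $271$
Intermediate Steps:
$w{\left(188 \right)} - N{\left(26,d{\left(7 \right)} \right)} = 196 - -75 = 196 + 75 = 271$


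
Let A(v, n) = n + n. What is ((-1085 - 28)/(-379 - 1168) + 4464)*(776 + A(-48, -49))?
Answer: 668984634/221 ≈ 3.0271e+6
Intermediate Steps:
A(v, n) = 2*n
((-1085 - 28)/(-379 - 1168) + 4464)*(776 + A(-48, -49)) = ((-1085 - 28)/(-379 - 1168) + 4464)*(776 + 2*(-49)) = (-1113/(-1547) + 4464)*(776 - 98) = (-1113*(-1/1547) + 4464)*678 = (159/221 + 4464)*678 = (986703/221)*678 = 668984634/221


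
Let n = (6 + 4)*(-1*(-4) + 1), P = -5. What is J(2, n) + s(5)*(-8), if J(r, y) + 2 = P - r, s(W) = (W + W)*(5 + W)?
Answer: -809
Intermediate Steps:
s(W) = 2*W*(5 + W) (s(W) = (2*W)*(5 + W) = 2*W*(5 + W))
n = 50 (n = 10*(4 + 1) = 10*5 = 50)
J(r, y) = -7 - r (J(r, y) = -2 + (-5 - r) = -7 - r)
J(2, n) + s(5)*(-8) = (-7 - 1*2) + (2*5*(5 + 5))*(-8) = (-7 - 2) + (2*5*10)*(-8) = -9 + 100*(-8) = -9 - 800 = -809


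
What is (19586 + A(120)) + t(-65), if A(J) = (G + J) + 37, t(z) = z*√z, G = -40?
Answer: 19703 - 65*I*√65 ≈ 19703.0 - 524.05*I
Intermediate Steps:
t(z) = z^(3/2)
A(J) = -3 + J (A(J) = (-40 + J) + 37 = -3 + J)
(19586 + A(120)) + t(-65) = (19586 + (-3 + 120)) + (-65)^(3/2) = (19586 + 117) - 65*I*√65 = 19703 - 65*I*√65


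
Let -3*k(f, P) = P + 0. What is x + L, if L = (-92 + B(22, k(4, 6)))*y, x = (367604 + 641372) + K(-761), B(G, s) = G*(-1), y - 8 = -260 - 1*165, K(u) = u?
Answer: 1055753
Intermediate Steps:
k(f, P) = -P/3 (k(f, P) = -(P + 0)/3 = -P/3)
y = -417 (y = 8 + (-260 - 1*165) = 8 + (-260 - 165) = 8 - 425 = -417)
B(G, s) = -G
x = 1008215 (x = (367604 + 641372) - 761 = 1008976 - 761 = 1008215)
L = 47538 (L = (-92 - 1*22)*(-417) = (-92 - 22)*(-417) = -114*(-417) = 47538)
x + L = 1008215 + 47538 = 1055753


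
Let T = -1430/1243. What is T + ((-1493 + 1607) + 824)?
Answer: 105864/113 ≈ 936.85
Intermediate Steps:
T = -130/113 (T = -1430*1/1243 = -130/113 ≈ -1.1504)
T + ((-1493 + 1607) + 824) = -130/113 + ((-1493 + 1607) + 824) = -130/113 + (114 + 824) = -130/113 + 938 = 105864/113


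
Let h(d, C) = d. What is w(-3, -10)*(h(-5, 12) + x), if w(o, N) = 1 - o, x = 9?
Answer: 16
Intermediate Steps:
w(-3, -10)*(h(-5, 12) + x) = (1 - 1*(-3))*(-5 + 9) = (1 + 3)*4 = 4*4 = 16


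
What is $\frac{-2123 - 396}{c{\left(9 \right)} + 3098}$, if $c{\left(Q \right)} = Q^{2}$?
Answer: $- \frac{229}{289} \approx -0.79239$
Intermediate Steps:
$\frac{-2123 - 396}{c{\left(9 \right)} + 3098} = \frac{-2123 - 396}{9^{2} + 3098} = - \frac{2519}{81 + 3098} = - \frac{2519}{3179} = \left(-2519\right) \frac{1}{3179} = - \frac{229}{289}$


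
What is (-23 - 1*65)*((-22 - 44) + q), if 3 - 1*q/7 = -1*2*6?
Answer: -3432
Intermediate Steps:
q = 105 (q = 21 - 7*(-1*2)*6 = 21 - (-14)*6 = 21 - 7*(-12) = 21 + 84 = 105)
(-23 - 1*65)*((-22 - 44) + q) = (-23 - 1*65)*((-22 - 44) + 105) = (-23 - 65)*(-66 + 105) = -88*39 = -3432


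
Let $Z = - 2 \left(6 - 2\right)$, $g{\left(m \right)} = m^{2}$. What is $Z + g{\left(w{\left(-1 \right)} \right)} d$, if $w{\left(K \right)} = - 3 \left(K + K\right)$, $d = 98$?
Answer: $3520$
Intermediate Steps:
$w{\left(K \right)} = - 6 K$ ($w{\left(K \right)} = - 3 \cdot 2 K = - 6 K$)
$Z = -8$ ($Z = \left(-2\right) 4 = -8$)
$Z + g{\left(w{\left(-1 \right)} \right)} d = -8 + \left(\left(-6\right) \left(-1\right)\right)^{2} \cdot 98 = -8 + 6^{2} \cdot 98 = -8 + 36 \cdot 98 = -8 + 3528 = 3520$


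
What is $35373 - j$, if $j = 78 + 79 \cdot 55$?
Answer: $30950$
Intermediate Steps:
$j = 4423$ ($j = 78 + 4345 = 4423$)
$35373 - j = 35373 - 4423 = 30950$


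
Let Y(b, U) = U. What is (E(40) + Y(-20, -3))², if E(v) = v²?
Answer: 2550409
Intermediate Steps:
(E(40) + Y(-20, -3))² = (40² - 3)² = (1600 - 3)² = 1597² = 2550409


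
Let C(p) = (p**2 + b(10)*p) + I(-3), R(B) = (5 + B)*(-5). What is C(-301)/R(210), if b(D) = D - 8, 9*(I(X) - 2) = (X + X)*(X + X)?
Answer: -18001/215 ≈ -83.726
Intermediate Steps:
I(X) = 2 + 4*X**2/9 (I(X) = 2 + ((X + X)*(X + X))/9 = 2 + ((2*X)*(2*X))/9 = 2 + (4*X**2)/9 = 2 + 4*X**2/9)
b(D) = -8 + D
R(B) = -25 - 5*B
C(p) = 6 + p**2 + 2*p (C(p) = (p**2 + (-8 + 10)*p) + (2 + (4/9)*(-3)**2) = (p**2 + 2*p) + (2 + (4/9)*9) = (p**2 + 2*p) + (2 + 4) = (p**2 + 2*p) + 6 = 6 + p**2 + 2*p)
C(-301)/R(210) = (6 + (-301)**2 + 2*(-301))/(-25 - 5*210) = (6 + 90601 - 602)/(-25 - 1050) = 90005/(-1075) = 90005*(-1/1075) = -18001/215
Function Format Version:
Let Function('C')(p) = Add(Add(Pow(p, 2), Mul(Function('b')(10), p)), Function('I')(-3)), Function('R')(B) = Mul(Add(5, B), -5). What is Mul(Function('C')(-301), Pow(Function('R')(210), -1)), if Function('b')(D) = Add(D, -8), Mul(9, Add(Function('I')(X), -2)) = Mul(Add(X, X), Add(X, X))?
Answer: Rational(-18001, 215) ≈ -83.726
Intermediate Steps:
Function('I')(X) = Add(2, Mul(Rational(4, 9), Pow(X, 2))) (Function('I')(X) = Add(2, Mul(Rational(1, 9), Mul(Add(X, X), Add(X, X)))) = Add(2, Mul(Rational(1, 9), Mul(Mul(2, X), Mul(2, X)))) = Add(2, Mul(Rational(1, 9), Mul(4, Pow(X, 2)))) = Add(2, Mul(Rational(4, 9), Pow(X, 2))))
Function('b')(D) = Add(-8, D)
Function('R')(B) = Add(-25, Mul(-5, B))
Function('C')(p) = Add(6, Pow(p, 2), Mul(2, p)) (Function('C')(p) = Add(Add(Pow(p, 2), Mul(Add(-8, 10), p)), Add(2, Mul(Rational(4, 9), Pow(-3, 2)))) = Add(Add(Pow(p, 2), Mul(2, p)), Add(2, Mul(Rational(4, 9), 9))) = Add(Add(Pow(p, 2), Mul(2, p)), Add(2, 4)) = Add(Add(Pow(p, 2), Mul(2, p)), 6) = Add(6, Pow(p, 2), Mul(2, p)))
Mul(Function('C')(-301), Pow(Function('R')(210), -1)) = Mul(Add(6, Pow(-301, 2), Mul(2, -301)), Pow(Add(-25, Mul(-5, 210)), -1)) = Mul(Add(6, 90601, -602), Pow(Add(-25, -1050), -1)) = Mul(90005, Pow(-1075, -1)) = Mul(90005, Rational(-1, 1075)) = Rational(-18001, 215)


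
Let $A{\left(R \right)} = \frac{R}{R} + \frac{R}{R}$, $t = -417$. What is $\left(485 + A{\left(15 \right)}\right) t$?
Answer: $-203079$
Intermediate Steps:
$A{\left(R \right)} = 2$ ($A{\left(R \right)} = 1 + 1 = 2$)
$\left(485 + A{\left(15 \right)}\right) t = \left(485 + 2\right) \left(-417\right) = 487 \left(-417\right) = -203079$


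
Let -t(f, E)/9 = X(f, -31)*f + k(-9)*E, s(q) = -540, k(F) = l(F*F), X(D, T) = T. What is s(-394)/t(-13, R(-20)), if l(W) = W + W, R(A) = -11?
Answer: -60/1379 ≈ -0.043510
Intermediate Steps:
l(W) = 2*W
k(F) = 2*F² (k(F) = 2*(F*F) = 2*F²)
t(f, E) = -1458*E + 279*f (t(f, E) = -9*(-31*f + (2*(-9)²)*E) = -9*(-31*f + (2*81)*E) = -9*(-31*f + 162*E) = -1458*E + 279*f)
s(-394)/t(-13, R(-20)) = -540/(-1458*(-11) + 279*(-13)) = -540/(16038 - 3627) = -540/12411 = -540*1/12411 = -60/1379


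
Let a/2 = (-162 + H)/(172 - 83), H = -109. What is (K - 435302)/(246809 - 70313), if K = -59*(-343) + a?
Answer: -36941327/15708144 ≈ -2.3517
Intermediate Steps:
a = -542/89 (a = 2*((-162 - 109)/(172 - 83)) = 2*(-271/89) = -542/89 ≈ -6.0899)
K = 1800551/89 (K = -59*(-343) - 542/89 = 20237 - 542/89 = 1800551/89 ≈ 20231.)
(K - 435302)/(246809 - 70313) = (1800551/89 - 435302)/(246809 - 70313) = -36941327/89/176496 = -36941327/89*1/176496 = -36941327/15708144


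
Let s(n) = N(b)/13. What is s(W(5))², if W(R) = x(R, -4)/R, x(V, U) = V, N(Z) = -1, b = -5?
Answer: 1/169 ≈ 0.0059172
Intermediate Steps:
W(R) = 1 (W(R) = R/R = 1)
s(n) = -1/13
s(W(5))² = (-1/13)² = 1/169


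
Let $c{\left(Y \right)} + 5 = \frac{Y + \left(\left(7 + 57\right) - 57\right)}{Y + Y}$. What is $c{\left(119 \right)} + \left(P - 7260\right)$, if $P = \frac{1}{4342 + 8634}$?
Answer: $- \frac{1602484079}{220592} \approx -7264.5$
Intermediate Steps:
$P = \frac{1}{12976} \approx 7.7065 \cdot 10^{-5}$
$c{\left(Y \right)} = -5 + \frac{7 + Y}{2 Y}$ ($c{\left(Y \right)} = -5 + \frac{Y + \left(\left(7 + 57\right) - 57\right)}{Y + Y} = -5 + \frac{Y + \left(64 - 57\right)}{2 Y} = -5 + \left(Y + 7\right) \frac{1}{2 Y} = -5 + \left(7 + Y\right) \frac{1}{2 Y} = -5 + \frac{7 + Y}{2 Y}$)
$c{\left(119 \right)} + \left(P - 7260\right) = \frac{7 - 1071}{2 \cdot 119} + \left(\frac{1}{12976} - 7260\right) = \frac{1}{2} \cdot \frac{1}{119} \left(7 - 1071\right) - \frac{94205759}{12976} = \frac{1}{2} \cdot \frac{1}{119} \left(-1064\right) - \frac{94205759}{12976} = - \frac{76}{17} - \frac{94205759}{12976} = - \frac{1602484079}{220592}$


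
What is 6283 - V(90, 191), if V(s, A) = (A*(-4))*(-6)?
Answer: 1699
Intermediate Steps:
V(s, A) = 24*A (V(s, A) = -4*A*(-6) = 24*A)
6283 - V(90, 191) = 6283 - 24*191 = 6283 - 1*4584 = 6283 - 4584 = 1699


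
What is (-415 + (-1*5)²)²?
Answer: 152100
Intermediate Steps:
(-415 + (-1*5)²)² = (-415 + (-5)²)² = (-415 + 25)² = (-390)² = 152100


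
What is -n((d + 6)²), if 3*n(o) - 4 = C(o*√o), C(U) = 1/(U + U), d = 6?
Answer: -13825/10368 ≈ -1.3334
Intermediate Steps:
C(U) = 1/(2*U)
n(o) = 4/3 + 1/(6*o^(3/2)) (n(o) = 4/3 + (1/(2*((o*√o))))/3 = 4/3 + (1/(2*(o^(3/2))))/3 = 4/3 + (1/(2*o^(3/2)))/3 = 4/3 + 1/(6*o^(3/2)))
-n((d + 6)²) = -(4/3 + 1/(6*((6 + 6)²)^(3/2))) = -(4/3 + 1/(6*(12²)^(3/2))) = -(4/3 + 1/(6*144^(3/2))) = -(4/3 + (⅙)*(1/1728)) = -(4/3 + 1/10368) = -1*13825/10368 = -13825/10368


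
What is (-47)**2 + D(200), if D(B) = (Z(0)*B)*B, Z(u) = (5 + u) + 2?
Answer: 282209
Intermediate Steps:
Z(u) = 7 + u
D(B) = 7*B**2 (D(B) = ((7 + 0)*B)*B = (7*B)*B = 7*B**2)
(-47)**2 + D(200) = (-47)**2 + 7*200**2 = 2209 + 7*40000 = 2209 + 280000 = 282209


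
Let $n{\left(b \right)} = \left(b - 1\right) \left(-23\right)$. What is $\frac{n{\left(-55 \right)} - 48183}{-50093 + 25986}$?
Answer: $\frac{46895}{24107} \approx 1.9453$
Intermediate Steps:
$n{\left(b \right)} = 23 - 23 b$ ($n{\left(b \right)} = \left(b - 1\right) \left(-23\right) = \left(-1 + b\right) \left(-23\right) = 23 - 23 b$)
$\frac{n{\left(-55 \right)} - 48183}{-50093 + 25986} = \frac{\left(23 - -1265\right) - 48183}{-50093 + 25986} = \frac{\left(23 + 1265\right) - 48183}{-24107} = \left(1288 - 48183\right) \left(- \frac{1}{24107}\right) = \left(-46895\right) \left(- \frac{1}{24107}\right) = \frac{46895}{24107}$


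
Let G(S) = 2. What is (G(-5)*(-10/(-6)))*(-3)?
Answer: -10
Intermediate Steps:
(G(-5)*(-10/(-6)))*(-3) = (2*(-10/(-6)))*(-3) = (2*(-10*(-⅙)))*(-3) = (2*(5/3))*(-3) = (10/3)*(-3) = -10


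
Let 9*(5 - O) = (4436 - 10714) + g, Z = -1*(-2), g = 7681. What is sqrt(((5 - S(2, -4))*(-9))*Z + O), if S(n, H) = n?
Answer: 2*I*sqrt(461)/3 ≈ 14.314*I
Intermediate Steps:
Z = 2
O = -1358/9 (O = 5 - ((4436 - 10714) + 7681)/9 = 5 - (-6278 + 7681)/9 = 5 - 1/9*1403 = 5 - 1403/9 = -1358/9 ≈ -150.89)
sqrt(((5 - S(2, -4))*(-9))*Z + O) = sqrt(((5 - 1*2)*(-9))*2 - 1358/9) = sqrt(((5 - 2)*(-9))*2 - 1358/9) = sqrt((3*(-9))*2 - 1358/9) = sqrt(-27*2 - 1358/9) = sqrt(-54 - 1358/9) = sqrt(-1844/9) = 2*I*sqrt(461)/3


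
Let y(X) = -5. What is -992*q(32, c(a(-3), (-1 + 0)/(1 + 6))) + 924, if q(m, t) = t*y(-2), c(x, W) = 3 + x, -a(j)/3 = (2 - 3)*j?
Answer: -28836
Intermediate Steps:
a(j) = 3*j (a(j) = -3*(2 - 3)*j = -(-3)*j = 3*j)
q(m, t) = -5*t (q(m, t) = t*(-5) = -5*t)
-992*q(32, c(a(-3), (-1 + 0)/(1 + 6))) + 924 = -(-4960)*(3 + 3*(-3)) + 924 = -(-4960)*(3 - 9) + 924 = -(-4960)*(-6) + 924 = -992*30 + 924 = -29760 + 924 = -28836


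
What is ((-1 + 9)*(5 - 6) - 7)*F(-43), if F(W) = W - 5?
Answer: 720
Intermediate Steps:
F(W) = -5 + W
((-1 + 9)*(5 - 6) - 7)*F(-43) = ((-1 + 9)*(5 - 6) - 7)*(-5 - 43) = (8*(-1) - 7)*(-48) = (-8 - 7)*(-48) = -15*(-48) = 720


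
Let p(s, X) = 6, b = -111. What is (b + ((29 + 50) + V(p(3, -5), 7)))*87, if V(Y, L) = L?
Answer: -2175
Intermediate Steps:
(b + ((29 + 50) + V(p(3, -5), 7)))*87 = (-111 + ((29 + 50) + 7))*87 = (-111 + (79 + 7))*87 = (-111 + 86)*87 = -25*87 = -2175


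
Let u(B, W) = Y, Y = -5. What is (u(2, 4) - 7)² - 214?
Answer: -70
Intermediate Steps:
u(B, W) = -5
(u(2, 4) - 7)² - 214 = (-5 - 7)² - 214 = (-12)² - 214 = 144 - 214 = -70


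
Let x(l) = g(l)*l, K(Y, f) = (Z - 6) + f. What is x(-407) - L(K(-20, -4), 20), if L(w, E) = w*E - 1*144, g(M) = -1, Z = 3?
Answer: 691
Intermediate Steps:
K(Y, f) = -3 + f (K(Y, f) = (3 - 6) + f = -3 + f)
L(w, E) = -144 + E*w (L(w, E) = E*w - 144 = -144 + E*w)
x(l) = -l
x(-407) - L(K(-20, -4), 20) = -1*(-407) - (-144 + 20*(-3 - 4)) = 407 - (-144 + 20*(-7)) = 407 - (-144 - 140) = 407 - 1*(-284) = 407 + 284 = 691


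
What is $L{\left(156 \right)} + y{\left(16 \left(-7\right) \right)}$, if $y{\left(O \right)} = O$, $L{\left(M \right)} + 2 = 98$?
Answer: $-16$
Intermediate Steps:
$L{\left(M \right)} = 96$ ($L{\left(M \right)} = -2 + 98 = 96$)
$L{\left(156 \right)} + y{\left(16 \left(-7\right) \right)} = 96 + 16 \left(-7\right) = 96 - 112 = -16$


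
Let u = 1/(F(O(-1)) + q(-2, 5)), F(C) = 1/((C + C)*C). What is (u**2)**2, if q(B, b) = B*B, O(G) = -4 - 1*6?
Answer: 1600000000/411651843201 ≈ 0.0038868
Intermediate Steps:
O(G) = -10 (O(G) = -4 - 6 = -10)
q(B, b) = B**2
F(C) = 1/(2*C**2) (F(C) = 1/(((2*C))*C) = (1/(2*C))/C = 1/(2*C**2))
u = 200/801 (u = 1/((1/2)/(-10)**2 + (-2)**2) = 1/((1/2)*(1/100) + 4) = 1/(1/200 + 4) = 1/(801/200) = 200/801 ≈ 0.24969)
(u**2)**2 = ((200/801)**2)**2 = (40000/641601)**2 = 1600000000/411651843201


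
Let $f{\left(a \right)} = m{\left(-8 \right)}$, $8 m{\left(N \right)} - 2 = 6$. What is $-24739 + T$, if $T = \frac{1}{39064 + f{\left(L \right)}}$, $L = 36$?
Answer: $- \frac{966429034}{39065} \approx -24739.0$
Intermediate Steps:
$m{\left(N \right)} = 1$ ($m{\left(N \right)} = \frac{1}{4} + \frac{1}{8} \cdot 6 = \frac{1}{4} + \frac{3}{4} = 1$)
$f{\left(a \right)} = 1$
$T = \frac{1}{39065}$ ($T = \frac{1}{39064 + 1} = \frac{1}{39065} \approx 2.5598 \cdot 10^{-5}$)
$-24739 + T = -24739 + \frac{1}{39065} = - \frac{966429034}{39065}$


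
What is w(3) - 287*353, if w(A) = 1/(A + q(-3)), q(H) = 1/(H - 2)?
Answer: -1418349/14 ≈ -1.0131e+5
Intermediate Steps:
q(H) = 1/(-2 + H)
w(A) = 1/(-⅕ + A) (w(A) = 1/(A + 1/(-2 - 3)) = 1/(A + 1/(-5)) = 1/(A - ⅕) = 1/(-⅕ + A))
w(3) - 287*353 = 5/(-1 + 5*3) - 287*353 = 5/(-1 + 15) - 101311 = 5/14 - 101311 = -1418349/14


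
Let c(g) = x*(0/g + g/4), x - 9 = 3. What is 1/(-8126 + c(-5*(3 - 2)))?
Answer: -1/8141 ≈ -0.00012283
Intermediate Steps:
x = 12 (x = 9 + 3 = 12)
c(g) = 3*g (c(g) = 12*(0/g + g/4) = 12*(0 + g*(¼)) = 12*(0 + g/4) = 12*(g/4) = 3*g)
1/(-8126 + c(-5*(3 - 2))) = 1/(-8126 + 3*(-5*(3 - 2))) = 1/(-8126 + 3*(-5*1)) = 1/(-8126 + 3*(-5)) = 1/(-8126 - 15) = 1/(-8141) = -1/8141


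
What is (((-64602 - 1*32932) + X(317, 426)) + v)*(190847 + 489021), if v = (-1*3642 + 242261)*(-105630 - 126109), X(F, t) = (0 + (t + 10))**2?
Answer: -37594821162583972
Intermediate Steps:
X(F, t) = (10 + t)**2 (X(F, t) = (0 + (10 + t))**2 = (10 + t)**2)
v = -55297328441 (v = (-3642 + 242261)*(-231739) = 238619*(-231739) = -55297328441)
(((-64602 - 1*32932) + X(317, 426)) + v)*(190847 + 489021) = (((-64602 - 1*32932) + (10 + 426)**2) - 55297328441)*(190847 + 489021) = (((-64602 - 32932) + 436**2) - 55297328441)*679868 = ((-97534 + 190096) - 55297328441)*679868 = (92562 - 55297328441)*679868 = -55297235879*679868 = -37594821162583972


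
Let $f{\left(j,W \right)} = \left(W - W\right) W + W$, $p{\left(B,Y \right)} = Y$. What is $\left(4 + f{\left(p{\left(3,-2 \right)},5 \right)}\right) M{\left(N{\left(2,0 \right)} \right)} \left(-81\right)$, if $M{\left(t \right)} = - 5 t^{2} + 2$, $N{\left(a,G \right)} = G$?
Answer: $-1458$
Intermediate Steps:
$f{\left(j,W \right)} = W$ ($f{\left(j,W \right)} = 0 W + W = 0 + W = W$)
$M{\left(t \right)} = 2 - 5 t^{2}$
$\left(4 + f{\left(p{\left(3,-2 \right)},5 \right)}\right) M{\left(N{\left(2,0 \right)} \right)} \left(-81\right) = \left(4 + 5\right) \left(2 - 5 \cdot 0^{2}\right) \left(-81\right) = 9 \left(2 - 0\right) \left(-81\right) = 9 \left(2 + 0\right) \left(-81\right) = 9 \cdot 2 \left(-81\right) = 18 \left(-81\right) = -1458$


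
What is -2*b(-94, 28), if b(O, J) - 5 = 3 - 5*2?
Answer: 4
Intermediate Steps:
b(O, J) = -2 (b(O, J) = 5 + (3 - 5*2) = 5 + (3 - 10) = 5 - 7 = -2)
-2*b(-94, 28) = -2*(-2) = 4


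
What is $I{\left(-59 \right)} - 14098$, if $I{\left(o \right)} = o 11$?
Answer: $-14747$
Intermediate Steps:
$I{\left(o \right)} = 11 o$
$I{\left(-59 \right)} - 14098 = 11 \left(-59\right) - 14098 = -649 - 14098 = -14747$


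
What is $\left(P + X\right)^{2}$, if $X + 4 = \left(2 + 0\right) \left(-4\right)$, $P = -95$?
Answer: $11449$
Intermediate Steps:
$X = -12$ ($X = -4 + \left(2 + 0\right) \left(-4\right) = -4 + 2 \left(-4\right) = -4 - 8 = -12$)
$\left(P + X\right)^{2} = \left(-95 - 12\right)^{2} = \left(-107\right)^{2} = 11449$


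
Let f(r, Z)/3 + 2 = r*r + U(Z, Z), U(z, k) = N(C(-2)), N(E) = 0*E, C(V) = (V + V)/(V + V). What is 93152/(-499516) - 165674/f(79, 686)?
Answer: -21125084942/2337360243 ≈ -9.0380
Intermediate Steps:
C(V) = 1 (C(V) = (2*V)/((2*V)) = (2*V)*(1/(2*V)) = 1)
N(E) = 0
U(z, k) = 0
f(r, Z) = -6 + 3*r² (f(r, Z) = -6 + 3*(r*r + 0) = -6 + 3*(r² + 0) = -6 + 3*r²)
93152/(-499516) - 165674/f(79, 686) = 93152/(-499516) - 165674/(-6 + 3*79²) = 93152*(-1/499516) - 165674/(-6 + 3*6241) = -23288/124879 - 165674/(-6 + 18723) = -23288/124879 - 165674/18717 = -21125084942/2337360243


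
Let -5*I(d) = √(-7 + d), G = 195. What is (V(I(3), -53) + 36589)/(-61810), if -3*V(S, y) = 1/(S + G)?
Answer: -17391281428/29379189245 + I/17627513547 ≈ -0.59196 + 5.673e-11*I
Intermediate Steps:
I(d) = -√(-7 + d)/5
V(S, y) = -1/(3*(195 + S)) (V(S, y) = -1/(3*(S + 195)) = -1/(3*(195 + S)))
(V(I(3), -53) + 36589)/(-61810) = (-1/(585 + 3*(-√(-7 + 3)/5)) + 36589)/(-61810) = (-1/(585 + 3*(-2*I/5)) + 36589)*(-1/61810) = (-1/(585 - 6*I/5) + 36589)*(-1/61810) = (-25*(585 + 6*I/5)/8555661 + 36589)*(-1/61810) = (36589 - 25*(585 + 6*I/5)/8555661)*(-1/61810) = -5227/8830 + 5*(585 + 6*I/5)/105765081282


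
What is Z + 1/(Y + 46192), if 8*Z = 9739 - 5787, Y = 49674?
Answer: 47357805/95866 ≈ 494.00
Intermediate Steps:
Z = 494 (Z = (9739 - 5787)/8 = (⅛)*3952 = 494)
Z + 1/(Y + 46192) = 494 + 1/(49674 + 46192) = 494 + 1/95866 = 47357805/95866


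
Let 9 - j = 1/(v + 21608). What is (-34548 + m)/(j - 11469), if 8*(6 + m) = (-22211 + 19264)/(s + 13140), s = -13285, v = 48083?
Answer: 164305522639/54496722280 ≈ 3.0150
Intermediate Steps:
j = 627218/69691 (j = 9 - 1/(48083 + 21608) = 9 - 1/69691 = 627218/69691 ≈ 9.0000)
m = -4013/1160 (m = -6 + ((-22211 + 19264)/(-13285 + 13140))/8 = -6 + (-2947/(-145))/8 = -6 + (-2947*(-1/145))/8 = -6 + (1/8)*(2947/145) = -6 + 2947/1160 = -4013/1160 ≈ -3.4595)
(-34548 + m)/(j - 11469) = (-34548 - 4013/1160)/(627218/69691 - 11469) = -40079693/(1160*(-798658861/69691)) = -40079693/1160*(-69691/798658861) = 164305522639/54496722280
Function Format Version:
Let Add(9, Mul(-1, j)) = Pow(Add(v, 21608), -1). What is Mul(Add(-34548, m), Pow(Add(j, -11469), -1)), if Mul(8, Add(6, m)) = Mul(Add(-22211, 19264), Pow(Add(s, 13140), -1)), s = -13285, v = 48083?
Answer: Rational(164305522639, 54496722280) ≈ 3.0150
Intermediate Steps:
j = Rational(627218, 69691) (j = Add(9, Mul(-1, Pow(Add(48083, 21608), -1))) = Add(9, Mul(-1, Pow(69691, -1))) = Add(9, Mul(-1, Rational(1, 69691))) = Add(9, Rational(-1, 69691)) = Rational(627218, 69691) ≈ 9.0000)
m = Rational(-4013, 1160) (m = Add(-6, Mul(Rational(1, 8), Mul(Add(-22211, 19264), Pow(Add(-13285, 13140), -1)))) = Add(-6, Mul(Rational(1, 8), Mul(-2947, Pow(-145, -1)))) = Add(-6, Mul(Rational(1, 8), Mul(-2947, Rational(-1, 145)))) = Add(-6, Mul(Rational(1, 8), Rational(2947, 145))) = Add(-6, Rational(2947, 1160)) = Rational(-4013, 1160) ≈ -3.4595)
Mul(Add(-34548, m), Pow(Add(j, -11469), -1)) = Mul(Add(-34548, Rational(-4013, 1160)), Pow(Add(Rational(627218, 69691), -11469), -1)) = Mul(Rational(-40079693, 1160), Pow(Rational(-798658861, 69691), -1)) = Mul(Rational(-40079693, 1160), Rational(-69691, 798658861)) = Rational(164305522639, 54496722280)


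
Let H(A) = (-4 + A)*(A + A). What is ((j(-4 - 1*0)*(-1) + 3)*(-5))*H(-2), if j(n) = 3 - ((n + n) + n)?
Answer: 1440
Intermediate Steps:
H(A) = 2*A*(-4 + A) (H(A) = (-4 + A)*(2*A) = 2*A*(-4 + A))
j(n) = 3 - 3*n (j(n) = 3 - (2*n + n) = 3 - 3*n)
((j(-4 - 1*0)*(-1) + 3)*(-5))*H(-2) = (((3 - 3*(-4 - 1*0))*(-1) + 3)*(-5))*(2*(-2)*(-4 - 2)) = (((3 - 3*(-4 + 0))*(-1) + 3)*(-5))*(2*(-2)*(-6)) = (((3 - 3*(-4))*(-1) + 3)*(-5))*24 = (((3 + 12)*(-1) + 3)*(-5))*24 = ((15*(-1) + 3)*(-5))*24 = ((-15 + 3)*(-5))*24 = -12*(-5)*24 = 60*24 = 1440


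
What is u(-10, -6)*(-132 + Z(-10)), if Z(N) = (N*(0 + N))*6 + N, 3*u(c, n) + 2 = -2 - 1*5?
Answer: -1374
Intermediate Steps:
u(c, n) = -3 (u(c, n) = -2/3 + (-2 - 1*5)/3 = -2/3 + (-2 - 5)/3 = -2/3 + (1/3)*(-7) = -2/3 - 7/3 = -3)
Z(N) = N + 6*N**2 (Z(N) = (N*N)*6 + N = N**2*6 + N = 6*N**2 + N = N + 6*N**2)
u(-10, -6)*(-132 + Z(-10)) = -3*(-132 - 10*(1 + 6*(-10))) = -3*(-132 - 10*(1 - 60)) = -3*(-132 - 10*(-59)) = -3*(-132 + 590) = -3*458 = -1374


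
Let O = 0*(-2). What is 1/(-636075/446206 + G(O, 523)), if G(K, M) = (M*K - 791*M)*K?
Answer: -446206/636075 ≈ -0.70150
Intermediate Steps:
O = 0
G(K, M) = K*(-791*M + K*M) (G(K, M) = (K*M - 791*M)*K = (-791*M + K*M)*K = K*(-791*M + K*M))
1/(-636075/446206 + G(O, 523)) = 1/(-636075/446206 + 0*523*(-791 + 0)) = 1/(-636075*1/446206 + 0*523*(-791)) = 1/(-636075/446206 + 0) = 1/(-636075/446206) = -446206/636075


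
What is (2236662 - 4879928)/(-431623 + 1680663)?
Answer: -1321633/624520 ≈ -2.1162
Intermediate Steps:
(2236662 - 4879928)/(-431623 + 1680663) = -2643266/1249040 = -2643266*1/1249040 = -1321633/624520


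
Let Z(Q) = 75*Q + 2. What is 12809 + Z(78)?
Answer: 18661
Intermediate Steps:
Z(Q) = 2 + 75*Q
12809 + Z(78) = 12809 + (2 + 75*78) = 12809 + (2 + 5850) = 12809 + 5852 = 18661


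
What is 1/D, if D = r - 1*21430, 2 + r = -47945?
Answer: -1/69377 ≈ -1.4414e-5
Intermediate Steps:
r = -47947 (r = -2 - 47945 = -47947)
D = -69377 (D = -47947 - 1*21430 = -47947 - 21430 = -69377)
1/D = 1/(-69377) = -1/69377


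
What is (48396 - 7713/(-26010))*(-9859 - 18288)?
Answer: -3936788514659/2890 ≈ -1.3622e+9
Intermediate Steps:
(48396 - 7713/(-26010))*(-9859 - 18288) = (48396 - 7713*(-1/26010))*(-28147) = (48396 + 857/2890)*(-28147) = (139865297/2890)*(-28147) = -3936788514659/2890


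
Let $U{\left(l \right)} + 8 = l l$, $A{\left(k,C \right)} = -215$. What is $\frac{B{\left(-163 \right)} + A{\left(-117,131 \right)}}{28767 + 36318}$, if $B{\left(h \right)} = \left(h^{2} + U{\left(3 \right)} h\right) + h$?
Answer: $\frac{8676}{21695} \approx 0.39991$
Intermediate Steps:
$U{\left(l \right)} = -8 + l^{2}$ ($U{\left(l \right)} = -8 + l l = -8 + l^{2}$)
$B{\left(h \right)} = h^{2} + 2 h$ ($B{\left(h \right)} = \left(h^{2} + \left(-8 + 3^{2}\right) h\right) + h = \left(h^{2} + \left(-8 + 9\right) h\right) + h = \left(h^{2} + 1 h\right) + h = \left(h^{2} + h\right) + h = \left(h + h^{2}\right) + h = h^{2} + 2 h$)
$\frac{B{\left(-163 \right)} + A{\left(-117,131 \right)}}{28767 + 36318} = \frac{- 163 \left(2 - 163\right) - 215}{28767 + 36318} = \frac{\left(-163\right) \left(-161\right) - 215}{65085} = \left(26243 - 215\right) \frac{1}{65085} = 26028 \cdot \frac{1}{65085} = \frac{8676}{21695}$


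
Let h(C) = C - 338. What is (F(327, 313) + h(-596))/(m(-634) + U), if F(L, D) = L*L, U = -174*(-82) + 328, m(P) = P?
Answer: 105995/13962 ≈ 7.5917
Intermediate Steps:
h(C) = -338 + C
U = 14596 (U = 14268 + 328 = 14596)
F(L, D) = L²
(F(327, 313) + h(-596))/(m(-634) + U) = (327² + (-338 - 596))/(-634 + 14596) = (106929 - 934)/13962 = 105995*(1/13962) = 105995/13962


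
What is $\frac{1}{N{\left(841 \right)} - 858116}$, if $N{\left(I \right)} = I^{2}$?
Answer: $- \frac{1}{150835} \approx -6.6298 \cdot 10^{-6}$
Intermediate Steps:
$\frac{1}{N{\left(841 \right)} - 858116} = \frac{1}{841^{2} - 858116} = \frac{1}{707281 - 858116} = \frac{1}{-150835} = - \frac{1}{150835}$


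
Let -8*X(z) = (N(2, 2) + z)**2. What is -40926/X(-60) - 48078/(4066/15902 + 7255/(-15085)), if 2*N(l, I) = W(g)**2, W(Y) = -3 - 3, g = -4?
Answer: 84841489701691/397145490 ≈ 2.1363e+5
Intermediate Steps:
W(Y) = -6
N(l, I) = 18 (N(l, I) = (1/2)*(-6)**2 = (1/2)*36 = 18)
X(z) = -(18 + z)**2/8
-40926/X(-60) - 48078/(4066/15902 + 7255/(-15085)) = -40926*(-8/(18 - 60)**2) - 48078/(4066/15902 + 7255/(-15085)) = -40926/((-1/8*(-42)**2)) - 48078/(4066*(1/15902) + 7255*(-1/15085)) = -40926/((-1/8*1764)) - 48078/(2033/7951 - 1451/3017) = -40926/(-441/2) - 48078/(-5403340/23988167) = -40926*(-2/441) - 48078*(-23988167/5403340) = 27284/147 + 576651546513/2701670 = 84841489701691/397145490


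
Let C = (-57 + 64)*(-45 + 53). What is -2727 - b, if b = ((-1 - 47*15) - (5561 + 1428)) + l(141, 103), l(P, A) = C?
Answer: 4912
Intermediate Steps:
C = 56 (C = 7*8 = 56)
l(P, A) = 56
b = -7639 (b = ((-1 - 47*15) - (5561 + 1428)) + 56 = ((-1 - 705) - 1*6989) + 56 = (-706 - 6989) + 56 = -7695 + 56 = -7639)
-2727 - b = -2727 - 1*(-7639) = -2727 + 7639 = 4912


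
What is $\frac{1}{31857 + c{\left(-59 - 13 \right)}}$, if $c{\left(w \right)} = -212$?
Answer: $\frac{1}{31645} \approx 3.1601 \cdot 10^{-5}$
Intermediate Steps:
$\frac{1}{31857 + c{\left(-59 - 13 \right)}} = \frac{1}{31857 - 212} = \frac{1}{31645}$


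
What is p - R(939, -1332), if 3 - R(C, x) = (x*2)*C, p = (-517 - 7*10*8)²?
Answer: -1341570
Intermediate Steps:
p = 1159929 (p = (-517 - 70*8)² = (-517 - 560)² = (-1077)² = 1159929)
R(C, x) = 3 - 2*C*x (R(C, x) = 3 - x*2*C = 3 - 2*x*C = 3 - 2*C*x)
p - R(939, -1332) = 1159929 - (3 - 2*939*(-1332)) = 1159929 - (3 + 2501496) = 1159929 - 1*2501499 = 1159929 - 2501499 = -1341570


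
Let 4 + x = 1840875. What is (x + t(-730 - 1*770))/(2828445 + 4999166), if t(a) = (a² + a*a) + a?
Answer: 6339371/7827611 ≈ 0.80987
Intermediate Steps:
t(a) = a + 2*a² (t(a) = (a² + a²) + a = 2*a² + a = a + 2*a²)
x = 1840871 (x = -4 + 1840875 = 1840871)
(x + t(-730 - 1*770))/(2828445 + 4999166) = (1840871 + (-730 - 1*770)*(1 + 2*(-730 - 1*770)))/(2828445 + 4999166) = (1840871 + (-730 - 770)*(1 + 2*(-730 - 770)))/7827611 = (1840871 - 1500*(1 + 2*(-1500)))*(1/7827611) = (1840871 - 1500*(1 - 3000))*(1/7827611) = (1840871 - 1500*(-2999))*(1/7827611) = (1840871 + 4498500)*(1/7827611) = 6339371*(1/7827611) = 6339371/7827611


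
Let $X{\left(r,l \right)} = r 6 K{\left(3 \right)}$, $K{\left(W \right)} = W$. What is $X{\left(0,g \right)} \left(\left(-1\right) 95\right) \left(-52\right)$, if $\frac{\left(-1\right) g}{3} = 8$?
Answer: $0$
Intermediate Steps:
$g = -24$ ($g = \left(-3\right) 8 = -24$)
$X{\left(r,l \right)} = 18 r$ ($X{\left(r,l \right)} = r 6 \cdot 3 = 6 r 3 = 18 r$)
$X{\left(0,g \right)} \left(\left(-1\right) 95\right) \left(-52\right) = 18 \cdot 0 \left(\left(-1\right) 95\right) \left(-52\right) = 0 \left(-95\right) \left(-52\right) = 0 \left(-52\right) = 0$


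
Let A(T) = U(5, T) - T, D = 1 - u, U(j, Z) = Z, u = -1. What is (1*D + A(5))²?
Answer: 4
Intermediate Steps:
D = 2 (D = 1 - 1*(-1) = 1 + 1 = 2)
A(T) = 0 (A(T) = T - T = 0)
(1*D + A(5))² = (1*2 + 0)² = (2 + 0)² = 2² = 4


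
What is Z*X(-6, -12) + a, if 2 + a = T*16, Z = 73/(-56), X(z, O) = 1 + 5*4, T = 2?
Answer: 21/8 ≈ 2.6250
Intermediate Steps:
X(z, O) = 21 (X(z, O) = 1 + 20 = 21)
Z = -73/56 (Z = 73*(-1/56) = -73/56 ≈ -1.3036)
a = 30 (a = -2 + 2*16 = -2 + 32 = 30)
Z*X(-6, -12) + a = -73/56*21 + 30 = -219/8 + 30 = 21/8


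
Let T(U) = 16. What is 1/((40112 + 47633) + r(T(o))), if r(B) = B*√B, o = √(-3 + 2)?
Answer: 1/87809 ≈ 1.1388e-5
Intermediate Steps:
o = I (o = √(-1) = I ≈ 1.0*I)
r(B) = B^(3/2)
1/((40112 + 47633) + r(T(o))) = 1/((40112 + 47633) + 16^(3/2)) = 1/(87745 + 64) = 1/87809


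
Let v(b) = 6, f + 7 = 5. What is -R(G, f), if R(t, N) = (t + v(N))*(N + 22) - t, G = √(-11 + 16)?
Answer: -120 - 19*√5 ≈ -162.49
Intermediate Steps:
G = √5 ≈ 2.2361
f = -2 (f = -7 + 5 = -2)
R(t, N) = -t + (6 + t)*(22 + N) (R(t, N) = (t + 6)*(N + 22) - t = (6 + t)*(22 + N) - t = -t + (6 + t)*(22 + N))
-R(G, f) = -(132 + 6*(-2) + 21*√5 - 2*√5) = -(132 - 12 + 21*√5 - 2*√5) = -(120 + 19*√5) = -120 - 19*√5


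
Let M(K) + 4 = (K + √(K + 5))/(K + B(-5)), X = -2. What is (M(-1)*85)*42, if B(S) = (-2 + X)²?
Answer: -14042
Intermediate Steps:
B(S) = 16 (B(S) = (-2 - 2)² = (-4)² = 16)
M(K) = -4 + (K + √(5 + K))/(16 + K) (M(K) = -4 + (K + √(K + 5))/(K + 16) = -4 + (K + √(5 + K))/(16 + K))
(M(-1)*85)*42 = (((-64 + √(5 - 1) - 3*(-1))/(16 - 1))*85)*42 = (((-64 + √4 + 3)/15)*85)*42 = (((-64 + 2 + 3)/15)*85)*42 = (((1/15)*(-59))*85)*42 = -59/15*85*42 = -1003/3*42 = -14042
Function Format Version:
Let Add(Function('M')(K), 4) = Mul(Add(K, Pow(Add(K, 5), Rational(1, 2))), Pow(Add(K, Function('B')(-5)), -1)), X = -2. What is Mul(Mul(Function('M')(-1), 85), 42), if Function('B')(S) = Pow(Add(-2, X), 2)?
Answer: -14042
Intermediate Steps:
Function('B')(S) = 16 (Function('B')(S) = Pow(Add(-2, -2), 2) = Pow(-4, 2) = 16)
Function('M')(K) = Add(-4, Mul(Pow(Add(16, K), -1), Add(K, Pow(Add(5, K), Rational(1, 2))))) (Function('M')(K) = Add(-4, Mul(Add(K, Pow(Add(K, 5), Rational(1, 2))), Pow(Add(K, 16), -1))) = Add(-4, Mul(Add(K, Pow(Add(5, K), Rational(1, 2))), Pow(Add(16, K), -1))) = Add(-4, Mul(Pow(Add(16, K), -1), Add(K, Pow(Add(5, K), Rational(1, 2))))))
Mul(Mul(Function('M')(-1), 85), 42) = Mul(Mul(Mul(Pow(Add(16, -1), -1), Add(-64, Pow(Add(5, -1), Rational(1, 2)), Mul(-3, -1))), 85), 42) = Mul(Mul(Mul(Pow(15, -1), Add(-64, Pow(4, Rational(1, 2)), 3)), 85), 42) = Mul(Mul(Mul(Rational(1, 15), Add(-64, 2, 3)), 85), 42) = Mul(Mul(Mul(Rational(1, 15), -59), 85), 42) = Mul(Mul(Rational(-59, 15), 85), 42) = Mul(Rational(-1003, 3), 42) = -14042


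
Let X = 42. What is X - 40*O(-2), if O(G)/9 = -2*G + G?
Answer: -678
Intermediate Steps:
O(G) = -9*G (O(G) = 9*(-2*G + G) = 9*(-G) = -9*G)
X - 40*O(-2) = 42 - (-360)*(-2) = 42 - 40*18 = 42 - 720 = -678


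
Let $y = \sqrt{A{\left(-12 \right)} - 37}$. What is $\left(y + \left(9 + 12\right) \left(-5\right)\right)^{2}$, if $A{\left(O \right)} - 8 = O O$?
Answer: $\left(-105 + \sqrt{115}\right)^{2} \approx 8888.0$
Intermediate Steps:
$A{\left(O \right)} = 8 + O^{2}$ ($A{\left(O \right)} = 8 + O O = 8 + O^{2}$)
$y = \sqrt{115}$ ($y = \sqrt{\left(8 + \left(-12\right)^{2}\right) - 37} = \sqrt{\left(8 + 144\right) - 37} = \sqrt{152 - 37} = \sqrt{115} \approx 10.724$)
$\left(y + \left(9 + 12\right) \left(-5\right)\right)^{2} = \left(\sqrt{115} + \left(9 + 12\right) \left(-5\right)\right)^{2} = \left(\sqrt{115} + 21 \left(-5\right)\right)^{2} = \left(\sqrt{115} - 105\right)^{2} = \left(-105 + \sqrt{115}\right)^{2}$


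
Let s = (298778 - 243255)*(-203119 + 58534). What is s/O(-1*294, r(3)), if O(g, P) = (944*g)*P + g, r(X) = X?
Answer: 382275855/39662 ≈ 9638.3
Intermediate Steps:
O(g, P) = g + 944*P*g (O(g, P) = 944*P*g + g = g + 944*P*g)
s = -8027792955 (s = 55523*(-144585) = -8027792955)
s/O(-1*294, r(3)) = -8027792955*(-1/(294*(1 + 944*3))) = -8027792955*(-1/(294*(1 + 2832))) = -8027792955/((-294*2833)) = -8027792955/(-832902) = -8027792955*(-1/832902) = 382275855/39662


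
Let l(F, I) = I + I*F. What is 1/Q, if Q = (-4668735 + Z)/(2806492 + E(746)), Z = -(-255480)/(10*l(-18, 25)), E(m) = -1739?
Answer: -1192020025/1984237923 ≈ -0.60074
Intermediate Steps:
l(F, I) = I + F*I
Z = -25548/425 (Z = -(-255480)/(10*(25*(1 - 18))) = -(-255480)/(10*(25*(-17))) = -(-255480)/(10*(-425)) = -(-255480)/(-4250) = -(-255480)*(-1)/4250 = -30*4258/2125 = -25548/425 ≈ -60.113)
Q = -1984237923/1192020025 (Q = (-4668735 - 25548/425)/(2806492 - 1739) = -1984237923/425/2804753 = -1984237923/425*1/2804753 = -1984237923/1192020025 ≈ -1.6646)
1/Q = 1/(-1984237923/1192020025) = -1192020025/1984237923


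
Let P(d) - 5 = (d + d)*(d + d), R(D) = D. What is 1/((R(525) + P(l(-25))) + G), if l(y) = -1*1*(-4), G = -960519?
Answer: -1/959925 ≈ -1.0417e-6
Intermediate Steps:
l(y) = 4 (l(y) = -1*(-4) = 4)
P(d) = 5 + 4*d² (P(d) = 5 + (d + d)*(d + d) = 5 + (2*d)*(2*d) = 5 + 4*d²)
1/((R(525) + P(l(-25))) + G) = 1/((525 + (5 + 4*4²)) - 960519) = 1/((525 + (5 + 4*16)) - 960519) = 1/((525 + (5 + 64)) - 960519) = 1/((525 + 69) - 960519) = 1/(594 - 960519) = 1/(-959925) = -1/959925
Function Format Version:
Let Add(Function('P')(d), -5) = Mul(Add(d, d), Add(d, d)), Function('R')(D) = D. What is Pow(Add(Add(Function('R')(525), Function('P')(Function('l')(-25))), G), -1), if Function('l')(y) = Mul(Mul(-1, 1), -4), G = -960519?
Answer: Rational(-1, 959925) ≈ -1.0417e-6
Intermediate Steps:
Function('l')(y) = 4 (Function('l')(y) = Mul(-1, -4) = 4)
Function('P')(d) = Add(5, Mul(4, Pow(d, 2))) (Function('P')(d) = Add(5, Mul(Add(d, d), Add(d, d))) = Add(5, Mul(Mul(2, d), Mul(2, d))) = Add(5, Mul(4, Pow(d, 2))))
Pow(Add(Add(Function('R')(525), Function('P')(Function('l')(-25))), G), -1) = Pow(Add(Add(525, Add(5, Mul(4, Pow(4, 2)))), -960519), -1) = Pow(Add(Add(525, Add(5, Mul(4, 16))), -960519), -1) = Pow(Add(Add(525, Add(5, 64)), -960519), -1) = Pow(Add(Add(525, 69), -960519), -1) = Pow(Add(594, -960519), -1) = Pow(-959925, -1) = Rational(-1, 959925)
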